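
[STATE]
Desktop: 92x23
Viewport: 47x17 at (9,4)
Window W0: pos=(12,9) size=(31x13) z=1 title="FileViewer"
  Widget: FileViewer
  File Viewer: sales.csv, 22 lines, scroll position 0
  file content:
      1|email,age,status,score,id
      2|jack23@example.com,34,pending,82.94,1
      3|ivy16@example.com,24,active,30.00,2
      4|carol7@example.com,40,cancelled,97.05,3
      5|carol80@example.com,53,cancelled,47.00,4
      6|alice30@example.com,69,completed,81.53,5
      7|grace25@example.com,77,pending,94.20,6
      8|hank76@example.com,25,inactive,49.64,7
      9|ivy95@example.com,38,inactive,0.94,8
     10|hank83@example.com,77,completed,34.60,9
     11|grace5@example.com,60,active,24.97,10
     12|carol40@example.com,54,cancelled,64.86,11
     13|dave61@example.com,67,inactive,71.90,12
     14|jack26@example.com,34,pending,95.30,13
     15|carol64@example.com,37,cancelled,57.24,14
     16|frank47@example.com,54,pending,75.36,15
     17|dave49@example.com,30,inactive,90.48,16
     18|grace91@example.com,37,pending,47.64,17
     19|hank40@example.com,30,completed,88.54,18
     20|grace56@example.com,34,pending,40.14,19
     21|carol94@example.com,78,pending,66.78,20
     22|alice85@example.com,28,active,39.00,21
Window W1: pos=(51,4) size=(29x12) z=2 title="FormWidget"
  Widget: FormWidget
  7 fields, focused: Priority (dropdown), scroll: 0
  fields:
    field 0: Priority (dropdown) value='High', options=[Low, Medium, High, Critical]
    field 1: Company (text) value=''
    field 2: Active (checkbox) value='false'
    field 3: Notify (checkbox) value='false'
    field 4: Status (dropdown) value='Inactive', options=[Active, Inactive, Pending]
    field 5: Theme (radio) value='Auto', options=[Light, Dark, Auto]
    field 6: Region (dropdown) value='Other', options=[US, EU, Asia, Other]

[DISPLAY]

                                          ┏━━━━
                                          ┃ For
                                          ┠────
                                          ┃> Pr
                                          ┃  Co
   ┏━━━━━━━━━━━━━━━━━━━━━━━━━━━━━┓        ┃  Ac
   ┃ FileViewer                  ┃        ┃  No
   ┠─────────────────────────────┨        ┃  St
   ┃email,age,status,score,id   ▲┃        ┃  Th
   ┃jack23@example.com,34,pendin█┃        ┃  Re
   ┃ivy16@example.com,24,active,░┃        ┃    
   ┃carol7@example.com,40,cancel░┃        ┗━━━━
   ┃carol80@example.com,53,cance░┃             
   ┃alice30@example.com,69,compl░┃             
   ┃grace25@example.com,77,pendi░┃             
   ┃hank76@example.com,25,inacti░┃             
   ┃ivy95@example.com,38,inactiv▼┃             


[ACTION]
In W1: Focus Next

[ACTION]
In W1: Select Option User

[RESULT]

                                          ┏━━━━
                                          ┃ For
                                          ┠────
                                          ┃  Pr
                                          ┃> Co
   ┏━━━━━━━━━━━━━━━━━━━━━━━━━━━━━┓        ┃  Ac
   ┃ FileViewer                  ┃        ┃  No
   ┠─────────────────────────────┨        ┃  St
   ┃email,age,status,score,id   ▲┃        ┃  Th
   ┃jack23@example.com,34,pendin█┃        ┃  Re
   ┃ivy16@example.com,24,active,░┃        ┃    
   ┃carol7@example.com,40,cancel░┃        ┗━━━━
   ┃carol80@example.com,53,cance░┃             
   ┃alice30@example.com,69,compl░┃             
   ┃grace25@example.com,77,pendi░┃             
   ┃hank76@example.com,25,inacti░┃             
   ┃ivy95@example.com,38,inactiv▼┃             


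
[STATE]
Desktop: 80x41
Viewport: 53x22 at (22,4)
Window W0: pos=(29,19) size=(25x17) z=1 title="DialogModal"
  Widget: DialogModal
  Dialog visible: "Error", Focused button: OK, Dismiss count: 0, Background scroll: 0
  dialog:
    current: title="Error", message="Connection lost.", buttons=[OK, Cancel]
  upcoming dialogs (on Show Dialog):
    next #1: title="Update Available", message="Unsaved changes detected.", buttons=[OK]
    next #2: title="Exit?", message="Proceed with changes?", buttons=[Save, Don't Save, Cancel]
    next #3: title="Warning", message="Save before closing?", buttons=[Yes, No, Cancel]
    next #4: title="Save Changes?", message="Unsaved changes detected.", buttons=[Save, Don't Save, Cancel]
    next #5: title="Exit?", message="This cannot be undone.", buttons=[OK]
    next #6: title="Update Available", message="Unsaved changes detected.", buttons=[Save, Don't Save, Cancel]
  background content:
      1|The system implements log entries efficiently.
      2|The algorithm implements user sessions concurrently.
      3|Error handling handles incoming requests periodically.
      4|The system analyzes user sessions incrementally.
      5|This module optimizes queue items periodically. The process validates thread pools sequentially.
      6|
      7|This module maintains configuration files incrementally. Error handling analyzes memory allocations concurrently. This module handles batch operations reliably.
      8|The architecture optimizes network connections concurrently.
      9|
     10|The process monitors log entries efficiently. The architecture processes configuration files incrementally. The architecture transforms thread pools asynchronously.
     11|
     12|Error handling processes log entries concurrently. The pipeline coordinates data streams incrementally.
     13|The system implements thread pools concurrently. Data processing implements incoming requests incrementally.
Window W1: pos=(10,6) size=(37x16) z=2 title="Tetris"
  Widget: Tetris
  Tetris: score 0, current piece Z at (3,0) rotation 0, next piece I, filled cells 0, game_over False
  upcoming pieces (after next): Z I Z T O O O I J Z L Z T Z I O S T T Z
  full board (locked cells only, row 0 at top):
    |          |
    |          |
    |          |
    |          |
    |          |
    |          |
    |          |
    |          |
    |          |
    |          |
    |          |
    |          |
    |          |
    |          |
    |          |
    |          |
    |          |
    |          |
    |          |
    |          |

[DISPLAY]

                                                     
                                                     
━━━━━━━━━━━━━━━━━━━━━━━━┓                            
                        ┃                            
────────────────────────┨                            
Next:                   ┃                            
████                    ┃                            
                        ┃                            
                        ┃                            
                        ┃                            
                        ┃                            
Score:                  ┃                            
0                       ┃                            
                        ┃                            
                        ┃                            
                        ┃━━━━━━┓                     
                        ┃      ┃                     
━━━━━━━━━━━━━━━━━━━━━━━━┛──────┨                     
       ┃The system implements l┃                     
       ┃The algorithm implement┃                     
       ┃Error handling handles ┃                     
       ┃The system analyzes use┃                     


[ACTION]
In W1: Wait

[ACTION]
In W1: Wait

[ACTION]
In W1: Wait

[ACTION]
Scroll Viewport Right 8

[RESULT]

                                                     
                                                     
━━━━━━━━━━━━━━━━━━━┓                                 
                   ┃                                 
───────────────────┨                                 
                   ┃                                 
                   ┃                                 
                   ┃                                 
                   ┃                                 
                   ┃                                 
                   ┃                                 
:                  ┃                                 
                   ┃                                 
                   ┃                                 
                   ┃                                 
                   ┃━━━━━━┓                          
                   ┃      ┃                          
━━━━━━━━━━━━━━━━━━━┛──────┨                          
  ┃The system implements l┃                          
  ┃The algorithm implement┃                          
  ┃Error handling handles ┃                          
  ┃The system analyzes use┃                          


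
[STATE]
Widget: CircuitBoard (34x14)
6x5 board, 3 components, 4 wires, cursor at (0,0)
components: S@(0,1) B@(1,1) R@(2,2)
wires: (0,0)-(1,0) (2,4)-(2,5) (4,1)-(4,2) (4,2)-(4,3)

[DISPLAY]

   0 1 2 3 4 5                    
0  [.]  S                         
    │                             
1   ·   B                         
                                  
2           R       · ─ ·         
                                  
3                                 
                                  
4       · ─ · ─ ·                 
Cursor: (0,0)                     
                                  
                                  
                                  


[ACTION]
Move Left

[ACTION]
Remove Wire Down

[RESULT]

   0 1 2 3 4 5                    
0  [.]  S                         
                                  
1       B                         
                                  
2           R       · ─ ·         
                                  
3                                 
                                  
4       · ─ · ─ ·                 
Cursor: (0,0)                     
                                  
                                  
                                  


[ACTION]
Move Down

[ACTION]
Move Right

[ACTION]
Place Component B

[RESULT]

   0 1 2 3 4 5                    
0       S                         
                                  
1      [B]                        
                                  
2           R       · ─ ·         
                                  
3                                 
                                  
4       · ─ · ─ ·                 
Cursor: (1,1)                     
                                  
                                  
                                  


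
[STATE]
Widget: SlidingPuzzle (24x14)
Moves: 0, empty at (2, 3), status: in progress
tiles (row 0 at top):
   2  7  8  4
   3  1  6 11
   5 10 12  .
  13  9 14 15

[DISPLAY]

┌────┬────┬────┬────┐   
│  2 │  7 │  8 │  4 │   
├────┼────┼────┼────┤   
│  3 │  1 │  6 │ 11 │   
├────┼────┼────┼────┤   
│  5 │ 10 │ 12 │    │   
├────┼────┼────┼────┤   
│ 13 │  9 │ 14 │ 15 │   
└────┴────┴────┴────┘   
Moves: 0                
                        
                        
                        
                        


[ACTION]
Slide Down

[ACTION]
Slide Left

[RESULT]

┌────┬────┬────┬────┐   
│  2 │  7 │  8 │  4 │   
├────┼────┼────┼────┤   
│  3 │  1 │  6 │    │   
├────┼────┼────┼────┤   
│  5 │ 10 │ 12 │ 11 │   
├────┼────┼────┼────┤   
│ 13 │  9 │ 14 │ 15 │   
└────┴────┴────┴────┘   
Moves: 1                
                        
                        
                        
                        


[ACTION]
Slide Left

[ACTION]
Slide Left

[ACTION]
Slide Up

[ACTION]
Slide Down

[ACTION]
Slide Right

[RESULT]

┌────┬────┬────┬────┐   
│  2 │  7 │  8 │  4 │   
├────┼────┼────┼────┤   
│  3 │  1 │    │  6 │   
├────┼────┼────┼────┤   
│  5 │ 10 │ 12 │ 11 │   
├────┼────┼────┼────┤   
│ 13 │  9 │ 14 │ 15 │   
└────┴────┴────┴────┘   
Moves: 4                
                        
                        
                        
                        


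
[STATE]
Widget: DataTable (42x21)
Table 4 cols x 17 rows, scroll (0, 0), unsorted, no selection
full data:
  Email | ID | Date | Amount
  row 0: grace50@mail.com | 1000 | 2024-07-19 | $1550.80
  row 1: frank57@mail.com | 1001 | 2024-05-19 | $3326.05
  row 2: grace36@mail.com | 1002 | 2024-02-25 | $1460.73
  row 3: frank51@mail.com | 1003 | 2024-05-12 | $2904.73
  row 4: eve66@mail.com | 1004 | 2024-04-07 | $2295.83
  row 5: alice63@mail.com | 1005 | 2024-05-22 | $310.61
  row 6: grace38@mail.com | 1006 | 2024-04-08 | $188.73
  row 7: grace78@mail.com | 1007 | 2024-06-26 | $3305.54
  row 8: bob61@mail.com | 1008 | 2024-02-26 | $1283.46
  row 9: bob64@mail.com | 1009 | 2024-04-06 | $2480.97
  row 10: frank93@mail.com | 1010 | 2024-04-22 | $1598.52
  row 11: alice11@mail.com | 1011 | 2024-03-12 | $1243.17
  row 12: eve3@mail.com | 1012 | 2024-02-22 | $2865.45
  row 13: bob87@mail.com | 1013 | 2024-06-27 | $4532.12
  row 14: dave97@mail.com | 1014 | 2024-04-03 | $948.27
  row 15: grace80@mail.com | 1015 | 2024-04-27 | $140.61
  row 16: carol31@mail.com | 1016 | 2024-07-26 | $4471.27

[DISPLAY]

Email           │ID  │Date      │Amount   
────────────────┼────┼──────────┼──────── 
grace50@mail.com│1000│2024-07-19│$1550.80 
frank57@mail.com│1001│2024-05-19│$3326.05 
grace36@mail.com│1002│2024-02-25│$1460.73 
frank51@mail.com│1003│2024-05-12│$2904.73 
eve66@mail.com  │1004│2024-04-07│$2295.83 
alice63@mail.com│1005│2024-05-22│$310.61  
grace38@mail.com│1006│2024-04-08│$188.73  
grace78@mail.com│1007│2024-06-26│$3305.54 
bob61@mail.com  │1008│2024-02-26│$1283.46 
bob64@mail.com  │1009│2024-04-06│$2480.97 
frank93@mail.com│1010│2024-04-22│$1598.52 
alice11@mail.com│1011│2024-03-12│$1243.17 
eve3@mail.com   │1012│2024-02-22│$2865.45 
bob87@mail.com  │1013│2024-06-27│$4532.12 
dave97@mail.com │1014│2024-04-03│$948.27  
grace80@mail.com│1015│2024-04-27│$140.61  
carol31@mail.com│1016│2024-07-26│$4471.27 
                                          
                                          


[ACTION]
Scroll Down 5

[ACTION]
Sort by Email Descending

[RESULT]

Email          ▼│ID  │Date      │Amount   
────────────────┼────┼──────────┼──────── 
grace80@mail.com│1015│2024-04-27│$140.61  
grace78@mail.com│1007│2024-06-26│$3305.54 
grace50@mail.com│1000│2024-07-19│$1550.80 
grace38@mail.com│1006│2024-04-08│$188.73  
grace36@mail.com│1002│2024-02-25│$1460.73 
frank93@mail.com│1010│2024-04-22│$1598.52 
frank57@mail.com│1001│2024-05-19│$3326.05 
frank51@mail.com│1003│2024-05-12│$2904.73 
eve66@mail.com  │1004│2024-04-07│$2295.83 
eve3@mail.com   │1012│2024-02-22│$2865.45 
dave97@mail.com │1014│2024-04-03│$948.27  
carol31@mail.com│1016│2024-07-26│$4471.27 
bob87@mail.com  │1013│2024-06-27│$4532.12 
bob64@mail.com  │1009│2024-04-06│$2480.97 
bob61@mail.com  │1008│2024-02-26│$1283.46 
alice63@mail.com│1005│2024-05-22│$310.61  
alice11@mail.com│1011│2024-03-12│$1243.17 
                                          
                                          


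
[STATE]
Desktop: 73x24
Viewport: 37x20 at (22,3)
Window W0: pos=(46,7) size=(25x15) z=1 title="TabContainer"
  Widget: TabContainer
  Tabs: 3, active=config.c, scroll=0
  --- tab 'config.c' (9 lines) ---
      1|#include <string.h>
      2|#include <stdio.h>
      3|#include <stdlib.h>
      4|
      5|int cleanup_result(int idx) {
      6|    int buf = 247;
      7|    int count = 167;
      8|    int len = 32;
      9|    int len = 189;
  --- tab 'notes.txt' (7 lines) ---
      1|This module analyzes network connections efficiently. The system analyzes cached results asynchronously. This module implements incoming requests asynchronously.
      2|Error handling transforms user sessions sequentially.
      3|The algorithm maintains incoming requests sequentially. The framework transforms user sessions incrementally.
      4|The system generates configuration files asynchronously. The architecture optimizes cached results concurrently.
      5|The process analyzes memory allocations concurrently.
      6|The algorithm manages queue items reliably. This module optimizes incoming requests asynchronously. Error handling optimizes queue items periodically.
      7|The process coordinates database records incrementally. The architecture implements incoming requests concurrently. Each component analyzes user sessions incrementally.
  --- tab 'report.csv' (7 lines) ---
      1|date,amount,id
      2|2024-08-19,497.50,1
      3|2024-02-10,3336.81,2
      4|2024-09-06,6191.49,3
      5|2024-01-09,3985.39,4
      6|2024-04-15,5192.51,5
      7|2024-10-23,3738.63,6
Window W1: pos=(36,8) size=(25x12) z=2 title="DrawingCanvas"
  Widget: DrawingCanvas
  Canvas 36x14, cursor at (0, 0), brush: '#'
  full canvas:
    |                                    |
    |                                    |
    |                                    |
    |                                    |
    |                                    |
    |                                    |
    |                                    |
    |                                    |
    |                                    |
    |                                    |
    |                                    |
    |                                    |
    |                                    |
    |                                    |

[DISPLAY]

                                     
                                     
                                     
                                     
                        ┏━━━━━━━━━━━━
              ┏━━━━━━━━━━━━━━━━━━━━━━
              ┃ DrawingCanvas        
              ┠──────────────────────
              ┃+                     
              ┃                      
              ┃                      
              ┃                      
              ┃                      
              ┃                      
              ┃                      
              ┃                      
              ┗━━━━━━━━━━━━━━━━━━━━━━
                        ┃    int len 
                        ┗━━━━━━━━━━━━
                                     


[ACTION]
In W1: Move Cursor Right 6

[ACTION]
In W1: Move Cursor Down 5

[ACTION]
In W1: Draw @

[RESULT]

                                     
                                     
                                     
                                     
                        ┏━━━━━━━━━━━━
              ┏━━━━━━━━━━━━━━━━━━━━━━
              ┃ DrawingCanvas        
              ┠──────────────────────
              ┃                      
              ┃                      
              ┃                      
              ┃                      
              ┃                      
              ┃      @               
              ┃                      
              ┃                      
              ┗━━━━━━━━━━━━━━━━━━━━━━
                        ┃    int len 
                        ┗━━━━━━━━━━━━
                                     


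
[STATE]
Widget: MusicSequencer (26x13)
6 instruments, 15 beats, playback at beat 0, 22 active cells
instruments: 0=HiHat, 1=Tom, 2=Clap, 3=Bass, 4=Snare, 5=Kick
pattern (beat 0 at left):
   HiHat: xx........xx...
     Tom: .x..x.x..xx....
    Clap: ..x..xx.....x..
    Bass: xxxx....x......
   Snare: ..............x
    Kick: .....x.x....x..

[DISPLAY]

      ▼12345678901234     
 HiHat██········██···     
   Tom·█··█·█··██····     
  Clap··█··██·····█··     
  Bass████····█······     
 Snare··············█     
  Kick·····█·█····█··     
                          
                          
                          
                          
                          
                          


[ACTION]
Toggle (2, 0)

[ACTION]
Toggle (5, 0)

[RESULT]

      ▼12345678901234     
 HiHat██········██···     
   Tom·█··█·█··██····     
  Clap█·█··██·····█··     
  Bass████····█······     
 Snare··············█     
  Kick█····█·█····█··     
                          
                          
                          
                          
                          
                          


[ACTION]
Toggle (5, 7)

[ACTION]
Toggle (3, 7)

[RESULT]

      ▼12345678901234     
 HiHat██········██···     
   Tom·█··█·█··██····     
  Clap█·█··██·····█··     
  Bass████···██······     
 Snare··············█     
  Kick█····█······█··     
                          
                          
                          
                          
                          
                          


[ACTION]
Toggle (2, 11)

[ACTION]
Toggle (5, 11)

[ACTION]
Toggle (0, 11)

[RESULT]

      ▼12345678901234     
 HiHat██········█····     
   Tom·█··█·█··██····     
  Clap█·█··██····██··     
  Bass████···██······     
 Snare··············█     
  Kick█····█·····██··     
                          
                          
                          
                          
                          
                          


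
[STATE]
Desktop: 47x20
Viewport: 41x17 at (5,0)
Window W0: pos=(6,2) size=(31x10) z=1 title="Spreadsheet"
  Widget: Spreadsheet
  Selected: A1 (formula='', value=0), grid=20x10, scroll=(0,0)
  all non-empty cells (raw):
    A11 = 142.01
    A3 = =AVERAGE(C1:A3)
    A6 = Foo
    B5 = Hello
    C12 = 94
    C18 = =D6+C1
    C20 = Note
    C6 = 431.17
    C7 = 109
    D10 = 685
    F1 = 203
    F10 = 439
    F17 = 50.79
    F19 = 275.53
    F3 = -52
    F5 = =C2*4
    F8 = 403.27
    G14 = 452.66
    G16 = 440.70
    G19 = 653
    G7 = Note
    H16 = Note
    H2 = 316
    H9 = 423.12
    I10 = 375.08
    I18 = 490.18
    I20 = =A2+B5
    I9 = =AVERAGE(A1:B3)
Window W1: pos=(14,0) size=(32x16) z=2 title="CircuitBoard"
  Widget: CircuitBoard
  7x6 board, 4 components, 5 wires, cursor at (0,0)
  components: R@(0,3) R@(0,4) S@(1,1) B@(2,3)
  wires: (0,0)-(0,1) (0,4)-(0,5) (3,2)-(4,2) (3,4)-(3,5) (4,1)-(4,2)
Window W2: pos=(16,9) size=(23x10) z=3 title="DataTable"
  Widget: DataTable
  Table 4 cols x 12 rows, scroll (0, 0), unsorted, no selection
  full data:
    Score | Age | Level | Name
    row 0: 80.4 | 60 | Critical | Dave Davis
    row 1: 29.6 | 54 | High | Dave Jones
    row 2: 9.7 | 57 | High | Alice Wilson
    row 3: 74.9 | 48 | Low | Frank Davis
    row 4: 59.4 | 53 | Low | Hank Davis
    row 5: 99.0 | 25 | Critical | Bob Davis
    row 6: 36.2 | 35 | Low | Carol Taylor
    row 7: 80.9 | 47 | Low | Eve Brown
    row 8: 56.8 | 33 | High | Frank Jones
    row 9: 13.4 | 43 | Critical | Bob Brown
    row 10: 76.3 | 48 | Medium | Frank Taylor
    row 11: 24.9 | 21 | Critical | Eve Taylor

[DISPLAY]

         ┏━━━━━━━━━━━━━━━━━━━━━━━━━━━━━━┓
         ┃ CircuitBoard                 ┃
 ┏━━━━━━━┠──────────────────────────────┨
 ┃ Spread┃   0 1 2 3 4 5 6              ┃
 ┠───────┃0  [.]─ ·       R   R ─ ·     ┃
 ┃A1:    ┃                              ┃
 ┃       ┃1       S                     ┃
 ┃-------┃                              ┃
 ┃  1    ┃2               B             ┃
 ┃  2    ┃ ┏━━━━━━━━━━━━━━━━━━━━━┓      ┃
 ┃  3 #CI┃3┃ DataTable           ┃·     ┃
 ┗━━━━━━━┃ ┠─────────────────────┨      ┃
         ┃4┃Score│Age│Level   │Na┃      ┃
         ┃ ┃─────┼───┼────────┼──┃      ┃
         ┃5┃80.4 │60 │Critical│Da┃      ┃
         ┗━┃29.6 │54 │High    │Da┃━━━━━━┛
           ┃9.7  │57 │High    │Al┃       


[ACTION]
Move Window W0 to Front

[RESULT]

         ┏━━━━━━━━━━━━━━━━━━━━━━━━━━━━━━┓
         ┃ CircuitBoard                 ┃
 ┏━━━━━━━━━━━━━━━━━━━━━━━━━━━━━┓────────┨
 ┃ Spreadsheet                 ┃        ┃
 ┠─────────────────────────────┨─ ·     ┃
 ┃A1:                          ┃        ┃
 ┃       A       B       C     ┃        ┃
 ┃-----------------------------┃        ┃
 ┃  1      [0]       0       0 ┃        ┃
 ┃  2        0       0       0 ┃━┓      ┃
 ┃  3 #CIRC!         0       0 ┃ ┃·     ┃
 ┗━━━━━━━━━━━━━━━━━━━━━━━━━━━━━┛─┨      ┃
         ┃4┃Score│Age│Level   │Na┃      ┃
         ┃ ┃─────┼───┼────────┼──┃      ┃
         ┃5┃80.4 │60 │Critical│Da┃      ┃
         ┗━┃29.6 │54 │High    │Da┃━━━━━━┛
           ┃9.7  │57 │High    │Al┃       


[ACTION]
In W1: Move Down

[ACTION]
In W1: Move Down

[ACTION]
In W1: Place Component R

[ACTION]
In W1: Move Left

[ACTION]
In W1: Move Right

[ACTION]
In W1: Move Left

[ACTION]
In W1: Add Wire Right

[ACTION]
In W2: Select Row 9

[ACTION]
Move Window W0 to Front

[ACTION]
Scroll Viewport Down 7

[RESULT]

 ┃ Spreadsheet                 ┃        ┃
 ┠─────────────────────────────┨─ ·     ┃
 ┃A1:                          ┃        ┃
 ┃       A       B       C     ┃        ┃
 ┃-----------------------------┃        ┃
 ┃  1      [0]       0       0 ┃        ┃
 ┃  2        0       0       0 ┃━┓      ┃
 ┃  3 #CIRC!         0       0 ┃ ┃·     ┃
 ┗━━━━━━━━━━━━━━━━━━━━━━━━━━━━━┛─┨      ┃
         ┃4┃Score│Age│Level   │Na┃      ┃
         ┃ ┃─────┼───┼────────┼──┃      ┃
         ┃5┃80.4 │60 │Critical│Da┃      ┃
         ┗━┃29.6 │54 │High    │Da┃━━━━━━┛
           ┃9.7  │57 │High    │Al┃       
           ┃74.9 │48 │Low     │Fr┃       
           ┗━━━━━━━━━━━━━━━━━━━━━┛       
                                         


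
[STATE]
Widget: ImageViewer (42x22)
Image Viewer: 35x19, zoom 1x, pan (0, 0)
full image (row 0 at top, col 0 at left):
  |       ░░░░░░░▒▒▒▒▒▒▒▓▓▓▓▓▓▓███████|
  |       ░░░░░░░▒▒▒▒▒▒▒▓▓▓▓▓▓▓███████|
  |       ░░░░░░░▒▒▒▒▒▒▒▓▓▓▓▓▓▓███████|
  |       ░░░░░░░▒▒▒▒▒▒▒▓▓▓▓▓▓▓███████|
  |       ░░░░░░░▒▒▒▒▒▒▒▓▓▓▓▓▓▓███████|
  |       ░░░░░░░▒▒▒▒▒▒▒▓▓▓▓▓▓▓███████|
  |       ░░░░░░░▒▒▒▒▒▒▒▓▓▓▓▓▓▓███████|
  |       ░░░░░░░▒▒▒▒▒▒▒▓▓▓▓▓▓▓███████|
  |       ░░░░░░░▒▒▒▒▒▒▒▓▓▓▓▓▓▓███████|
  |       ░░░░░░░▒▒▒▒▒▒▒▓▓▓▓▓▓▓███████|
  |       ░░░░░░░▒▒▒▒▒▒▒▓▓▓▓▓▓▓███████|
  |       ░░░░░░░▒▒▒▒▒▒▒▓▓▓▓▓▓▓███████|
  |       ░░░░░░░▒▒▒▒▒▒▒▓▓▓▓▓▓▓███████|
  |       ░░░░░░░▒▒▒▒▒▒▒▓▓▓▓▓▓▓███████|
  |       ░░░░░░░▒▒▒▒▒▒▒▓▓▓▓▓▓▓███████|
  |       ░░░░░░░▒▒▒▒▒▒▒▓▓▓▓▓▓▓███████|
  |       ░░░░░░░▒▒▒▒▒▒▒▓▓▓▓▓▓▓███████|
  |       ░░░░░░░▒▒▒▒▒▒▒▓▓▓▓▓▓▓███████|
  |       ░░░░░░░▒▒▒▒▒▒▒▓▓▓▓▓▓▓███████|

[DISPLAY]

       ░░░░░░░▒▒▒▒▒▒▒▓▓▓▓▓▓▓███████       
       ░░░░░░░▒▒▒▒▒▒▒▓▓▓▓▓▓▓███████       
       ░░░░░░░▒▒▒▒▒▒▒▓▓▓▓▓▓▓███████       
       ░░░░░░░▒▒▒▒▒▒▒▓▓▓▓▓▓▓███████       
       ░░░░░░░▒▒▒▒▒▒▒▓▓▓▓▓▓▓███████       
       ░░░░░░░▒▒▒▒▒▒▒▓▓▓▓▓▓▓███████       
       ░░░░░░░▒▒▒▒▒▒▒▓▓▓▓▓▓▓███████       
       ░░░░░░░▒▒▒▒▒▒▒▓▓▓▓▓▓▓███████       
       ░░░░░░░▒▒▒▒▒▒▒▓▓▓▓▓▓▓███████       
       ░░░░░░░▒▒▒▒▒▒▒▓▓▓▓▓▓▓███████       
       ░░░░░░░▒▒▒▒▒▒▒▓▓▓▓▓▓▓███████       
       ░░░░░░░▒▒▒▒▒▒▒▓▓▓▓▓▓▓███████       
       ░░░░░░░▒▒▒▒▒▒▒▓▓▓▓▓▓▓███████       
       ░░░░░░░▒▒▒▒▒▒▒▓▓▓▓▓▓▓███████       
       ░░░░░░░▒▒▒▒▒▒▒▓▓▓▓▓▓▓███████       
       ░░░░░░░▒▒▒▒▒▒▒▓▓▓▓▓▓▓███████       
       ░░░░░░░▒▒▒▒▒▒▒▓▓▓▓▓▓▓███████       
       ░░░░░░░▒▒▒▒▒▒▒▓▓▓▓▓▓▓███████       
       ░░░░░░░▒▒▒▒▒▒▒▓▓▓▓▓▓▓███████       
                                          
                                          
                                          


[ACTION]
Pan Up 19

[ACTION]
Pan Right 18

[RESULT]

▒▒▒▓▓▓▓▓▓▓███████                         
▒▒▒▓▓▓▓▓▓▓███████                         
▒▒▒▓▓▓▓▓▓▓███████                         
▒▒▒▓▓▓▓▓▓▓███████                         
▒▒▒▓▓▓▓▓▓▓███████                         
▒▒▒▓▓▓▓▓▓▓███████                         
▒▒▒▓▓▓▓▓▓▓███████                         
▒▒▒▓▓▓▓▓▓▓███████                         
▒▒▒▓▓▓▓▓▓▓███████                         
▒▒▒▓▓▓▓▓▓▓███████                         
▒▒▒▓▓▓▓▓▓▓███████                         
▒▒▒▓▓▓▓▓▓▓███████                         
▒▒▒▓▓▓▓▓▓▓███████                         
▒▒▒▓▓▓▓▓▓▓███████                         
▒▒▒▓▓▓▓▓▓▓███████                         
▒▒▒▓▓▓▓▓▓▓███████                         
▒▒▒▓▓▓▓▓▓▓███████                         
▒▒▒▓▓▓▓▓▓▓███████                         
▒▒▒▓▓▓▓▓▓▓███████                         
                                          
                                          
                                          


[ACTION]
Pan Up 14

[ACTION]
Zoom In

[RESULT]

░░░░░░░░░░▒▒▒▒▒▒▒▒▒▒▒▒▒▒▓▓▓▓▓▓▓▓▓▓▓▓▓▓████
░░░░░░░░░░▒▒▒▒▒▒▒▒▒▒▒▒▒▒▓▓▓▓▓▓▓▓▓▓▓▓▓▓████
░░░░░░░░░░▒▒▒▒▒▒▒▒▒▒▒▒▒▒▓▓▓▓▓▓▓▓▓▓▓▓▓▓████
░░░░░░░░░░▒▒▒▒▒▒▒▒▒▒▒▒▒▒▓▓▓▓▓▓▓▓▓▓▓▓▓▓████
░░░░░░░░░░▒▒▒▒▒▒▒▒▒▒▒▒▒▒▓▓▓▓▓▓▓▓▓▓▓▓▓▓████
░░░░░░░░░░▒▒▒▒▒▒▒▒▒▒▒▒▒▒▓▓▓▓▓▓▓▓▓▓▓▓▓▓████
░░░░░░░░░░▒▒▒▒▒▒▒▒▒▒▒▒▒▒▓▓▓▓▓▓▓▓▓▓▓▓▓▓████
░░░░░░░░░░▒▒▒▒▒▒▒▒▒▒▒▒▒▒▓▓▓▓▓▓▓▓▓▓▓▓▓▓████
░░░░░░░░░░▒▒▒▒▒▒▒▒▒▒▒▒▒▒▓▓▓▓▓▓▓▓▓▓▓▓▓▓████
░░░░░░░░░░▒▒▒▒▒▒▒▒▒▒▒▒▒▒▓▓▓▓▓▓▓▓▓▓▓▓▓▓████
░░░░░░░░░░▒▒▒▒▒▒▒▒▒▒▒▒▒▒▓▓▓▓▓▓▓▓▓▓▓▓▓▓████
░░░░░░░░░░▒▒▒▒▒▒▒▒▒▒▒▒▒▒▓▓▓▓▓▓▓▓▓▓▓▓▓▓████
░░░░░░░░░░▒▒▒▒▒▒▒▒▒▒▒▒▒▒▓▓▓▓▓▓▓▓▓▓▓▓▓▓████
░░░░░░░░░░▒▒▒▒▒▒▒▒▒▒▒▒▒▒▓▓▓▓▓▓▓▓▓▓▓▓▓▓████
░░░░░░░░░░▒▒▒▒▒▒▒▒▒▒▒▒▒▒▓▓▓▓▓▓▓▓▓▓▓▓▓▓████
░░░░░░░░░░▒▒▒▒▒▒▒▒▒▒▒▒▒▒▓▓▓▓▓▓▓▓▓▓▓▓▓▓████
░░░░░░░░░░▒▒▒▒▒▒▒▒▒▒▒▒▒▒▓▓▓▓▓▓▓▓▓▓▓▓▓▓████
░░░░░░░░░░▒▒▒▒▒▒▒▒▒▒▒▒▒▒▓▓▓▓▓▓▓▓▓▓▓▓▓▓████
░░░░░░░░░░▒▒▒▒▒▒▒▒▒▒▒▒▒▒▓▓▓▓▓▓▓▓▓▓▓▓▓▓████
░░░░░░░░░░▒▒▒▒▒▒▒▒▒▒▒▒▒▒▓▓▓▓▓▓▓▓▓▓▓▓▓▓████
░░░░░░░░░░▒▒▒▒▒▒▒▒▒▒▒▒▒▒▓▓▓▓▓▓▓▓▓▓▓▓▓▓████
░░░░░░░░░░▒▒▒▒▒▒▒▒▒▒▒▒▒▒▓▓▓▓▓▓▓▓▓▓▓▓▓▓████


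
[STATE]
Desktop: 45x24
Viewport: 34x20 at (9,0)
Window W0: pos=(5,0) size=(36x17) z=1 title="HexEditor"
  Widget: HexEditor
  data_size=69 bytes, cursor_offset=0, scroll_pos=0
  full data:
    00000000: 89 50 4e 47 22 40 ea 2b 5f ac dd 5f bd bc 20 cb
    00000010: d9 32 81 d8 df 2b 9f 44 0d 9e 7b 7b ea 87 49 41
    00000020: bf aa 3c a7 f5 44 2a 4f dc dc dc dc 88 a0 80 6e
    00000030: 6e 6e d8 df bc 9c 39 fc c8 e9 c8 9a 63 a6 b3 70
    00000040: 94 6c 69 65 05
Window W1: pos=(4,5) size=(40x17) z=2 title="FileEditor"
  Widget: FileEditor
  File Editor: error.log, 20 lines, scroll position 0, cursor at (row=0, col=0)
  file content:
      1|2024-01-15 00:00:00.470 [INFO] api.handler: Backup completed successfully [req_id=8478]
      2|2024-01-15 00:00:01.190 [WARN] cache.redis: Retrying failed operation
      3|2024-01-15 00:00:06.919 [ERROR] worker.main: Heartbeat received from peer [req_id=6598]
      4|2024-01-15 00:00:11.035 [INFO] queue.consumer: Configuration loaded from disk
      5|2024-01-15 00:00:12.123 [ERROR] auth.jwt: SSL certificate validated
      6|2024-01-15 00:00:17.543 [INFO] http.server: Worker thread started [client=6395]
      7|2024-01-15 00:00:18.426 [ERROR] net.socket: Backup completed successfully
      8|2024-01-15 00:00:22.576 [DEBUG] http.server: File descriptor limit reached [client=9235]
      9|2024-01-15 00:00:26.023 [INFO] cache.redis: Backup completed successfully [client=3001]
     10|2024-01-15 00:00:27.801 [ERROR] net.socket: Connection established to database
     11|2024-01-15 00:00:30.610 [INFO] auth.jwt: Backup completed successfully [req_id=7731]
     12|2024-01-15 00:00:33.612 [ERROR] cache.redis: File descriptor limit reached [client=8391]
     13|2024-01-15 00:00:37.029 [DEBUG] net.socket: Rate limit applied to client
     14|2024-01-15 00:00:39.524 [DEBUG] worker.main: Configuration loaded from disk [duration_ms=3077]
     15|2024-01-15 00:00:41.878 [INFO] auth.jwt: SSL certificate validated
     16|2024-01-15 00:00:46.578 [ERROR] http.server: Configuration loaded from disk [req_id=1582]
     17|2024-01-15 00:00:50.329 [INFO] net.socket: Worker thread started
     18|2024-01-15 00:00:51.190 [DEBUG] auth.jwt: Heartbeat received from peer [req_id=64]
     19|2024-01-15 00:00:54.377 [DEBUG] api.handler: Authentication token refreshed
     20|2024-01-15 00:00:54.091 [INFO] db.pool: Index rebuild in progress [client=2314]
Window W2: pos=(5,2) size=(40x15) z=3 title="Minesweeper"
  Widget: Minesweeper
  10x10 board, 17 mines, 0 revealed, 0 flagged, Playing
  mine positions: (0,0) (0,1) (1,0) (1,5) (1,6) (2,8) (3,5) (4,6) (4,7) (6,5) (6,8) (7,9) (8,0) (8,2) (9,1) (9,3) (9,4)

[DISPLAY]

━━━━━━━━━━━━━━━━━━━━━━━━━━━━━━━┓  
xEditor                        ┃  
━━━━━━━━━━━━━━━━━━━━━━━━━━━━━━━━━━
nesweeper                         
──────────────────────────────────
■■■■■■■                           
■■■■■■■                           
■■■■■■■                           
■■■■■■■                           
■■■■■■■                           
■■■■■■■                           
■■■■■■■                           
■■■■■■■                           
■■■■■■■                           
■■■■■■■                           
                                  
━━━━━━━━━━━━━━━━━━━━━━━━━━━━━━━━━━
-01-15 00:00:27.801 [ERROR] net.s░
-01-15 00:00:30.610 [INFO] auth.j░
-01-15 00:00:33.612 [ERROR] cache░


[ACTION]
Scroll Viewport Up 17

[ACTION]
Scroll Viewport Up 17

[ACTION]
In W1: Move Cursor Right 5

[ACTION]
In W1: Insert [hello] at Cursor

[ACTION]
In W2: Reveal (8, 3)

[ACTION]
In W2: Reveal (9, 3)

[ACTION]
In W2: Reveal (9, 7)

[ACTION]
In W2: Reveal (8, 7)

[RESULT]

━━━━━━━━━━━━━━━━━━━━━━━━━━━━━━━┓  
xEditor                        ┃  
━━━━━━━━━━━━━━━━━━━━━━━━━━━━━━━━━━
nesweeper                         
──────────────────────────────────
■■■■■■■                           
■■✹✹■■■                           
■■■■■✹■                           
■■✹■■■■                           
■■■✹✹■■                           
■■■■■■■                           
■■✹■■✹■                           
■■■■■■✹                           
3■■■■■■                           
✹✹■■■■■                           
                                  
━━━━━━━━━━━━━━━━━━━━━━━━━━━━━━━━━━
-01-15 00:00:27.801 [ERROR] net.s░
-01-15 00:00:30.610 [INFO] auth.j░
-01-15 00:00:33.612 [ERROR] cache░
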